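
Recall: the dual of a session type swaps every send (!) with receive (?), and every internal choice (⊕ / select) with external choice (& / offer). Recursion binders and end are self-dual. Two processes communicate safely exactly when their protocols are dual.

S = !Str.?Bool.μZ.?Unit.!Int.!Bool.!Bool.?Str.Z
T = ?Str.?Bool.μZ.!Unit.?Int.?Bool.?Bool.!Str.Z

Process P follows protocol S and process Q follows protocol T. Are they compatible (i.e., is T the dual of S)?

NO

!Str | ?Str  ✓
  ?Bool | ?Bool  ✗ same direction on both sides — not dual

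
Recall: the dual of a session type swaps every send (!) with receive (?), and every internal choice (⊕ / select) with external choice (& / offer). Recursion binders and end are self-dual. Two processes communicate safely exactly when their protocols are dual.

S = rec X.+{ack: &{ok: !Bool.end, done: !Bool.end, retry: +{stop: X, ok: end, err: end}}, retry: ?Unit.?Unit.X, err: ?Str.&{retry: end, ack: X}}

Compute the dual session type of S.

rec X.&{ack: +{ok: ?Bool.end, done: ?Bool.end, retry: &{stop: X, ok: end, err: end}}, retry: !Unit.!Unit.X, err: !Str.+{retry: end, ack: X}}

rec X = rec X  (binder kept)
  +{ack,retry,err} = &{ack,retry,err}  (select→offer)
    case ack:
      &{ok,done,retry} = +{ok,done,retry}  (external→internal)
        case ok:
          !Bool = ?Bool
            end ↦ end
        case done:
          !Bool = ?Bool
            end ↦ end
        case retry:
          +{stop,ok,err} = &{stop,ok,err}  (select→offer)
            case stop:
              X ↦ X
            case ok:
              end ↦ end
            case err:
              end ↦ end
    case retry:
      ?Unit = !Unit
        ?Unit = !Unit
          X ↦ X
    case err:
      ?Str = !Str
        &{retry,ack} = +{retry,ack}  (external→internal)
          case retry:
            end ↦ end
          case ack:
            X ↦ X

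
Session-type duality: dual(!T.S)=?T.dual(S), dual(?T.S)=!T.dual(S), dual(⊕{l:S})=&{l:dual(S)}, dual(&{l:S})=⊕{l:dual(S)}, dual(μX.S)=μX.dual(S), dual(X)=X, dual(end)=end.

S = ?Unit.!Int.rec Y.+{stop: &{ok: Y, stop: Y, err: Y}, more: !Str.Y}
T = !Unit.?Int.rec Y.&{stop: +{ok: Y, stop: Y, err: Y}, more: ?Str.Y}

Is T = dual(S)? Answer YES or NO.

?Unit | !Unit  ✓
  !Int | ?Int  ✓
    rec Y | rec Y  ✓ (binder kept)
      +{stop,more} | &{stop,more}  ✓ label sets agree
        [stop]
          &{ok,stop,err} | +{ok,stop,err}  ✓ label sets agree
            [ok]
              Y | Y  ✓
            [stop]
              Y | Y  ✓
            [err]
              Y | Y  ✓
        [more]
          !Str | ?Str  ✓
            Y | Y  ✓

YES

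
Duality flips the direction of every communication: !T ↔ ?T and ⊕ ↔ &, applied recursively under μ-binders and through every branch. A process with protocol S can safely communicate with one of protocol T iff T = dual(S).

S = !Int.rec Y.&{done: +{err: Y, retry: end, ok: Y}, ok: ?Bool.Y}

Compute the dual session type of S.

?Int.rec Y.+{done: &{err: Y, retry: end, ok: Y}, ok: !Bool.Y}

!Int = ?Int
  rec Y = rec Y  (μ self-dual)
    &{done,ok} = +{done,ok}  (&→⊕)
      • done:
        +{err,retry,ok} = &{err,retry,ok}  (⊕→&)
          • err:
            Y self-dual
          • retry:
            end self-dual
          • ok:
            Y self-dual
      • ok:
        ?Bool = !Bool
          Y self-dual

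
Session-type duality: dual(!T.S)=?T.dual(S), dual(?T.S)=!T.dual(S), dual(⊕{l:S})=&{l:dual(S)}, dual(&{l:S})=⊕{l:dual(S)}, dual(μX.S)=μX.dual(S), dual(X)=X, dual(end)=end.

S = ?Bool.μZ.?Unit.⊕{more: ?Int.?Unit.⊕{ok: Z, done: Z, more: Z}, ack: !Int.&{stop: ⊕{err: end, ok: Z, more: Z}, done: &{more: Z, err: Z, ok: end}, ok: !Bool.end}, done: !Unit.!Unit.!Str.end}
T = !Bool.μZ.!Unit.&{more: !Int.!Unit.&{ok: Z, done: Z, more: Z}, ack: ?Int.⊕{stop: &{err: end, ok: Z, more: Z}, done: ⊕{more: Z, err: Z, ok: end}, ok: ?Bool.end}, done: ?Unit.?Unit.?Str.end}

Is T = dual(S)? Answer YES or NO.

?Bool ‖ !Bool  ok
  μZ ‖ μZ  ok (μ self-dual)
    ?Unit ‖ !Unit  ok
      ⊕{more,ack,done} ‖ &{more,ack,done}  ok labels match
        [more]
          ?Int ‖ !Int  ok
            ?Unit ‖ !Unit  ok
              ⊕{ok,done,more} ‖ &{ok,done,more}  ok labels match
                [ok]
                  Z ‖ Z  ok
                [done]
                  Z ‖ Z  ok
                [more]
                  Z ‖ Z  ok
        [ack]
          !Int ‖ ?Int  ok
            &{stop,done,ok} ‖ ⊕{stop,done,ok}  ok labels match
              [stop]
                ⊕{err,ok,more} ‖ &{err,ok,more}  ok labels match
                  [err]
                    end ‖ end  ok
                  [ok]
                    Z ‖ Z  ok
                  [more]
                    Z ‖ Z  ok
              [done]
                &{more,err,ok} ‖ ⊕{more,err,ok}  ok labels match
                  [more]
                    Z ‖ Z  ok
                  [err]
                    Z ‖ Z  ok
                  [ok]
                    end ‖ end  ok
              [ok]
                !Bool ‖ ?Bool  ok
                  end ‖ end  ok
        [done]
          !Unit ‖ ?Unit  ok
            !Unit ‖ ?Unit  ok
              !Str ‖ ?Str  ok
                end ‖ end  ok

YES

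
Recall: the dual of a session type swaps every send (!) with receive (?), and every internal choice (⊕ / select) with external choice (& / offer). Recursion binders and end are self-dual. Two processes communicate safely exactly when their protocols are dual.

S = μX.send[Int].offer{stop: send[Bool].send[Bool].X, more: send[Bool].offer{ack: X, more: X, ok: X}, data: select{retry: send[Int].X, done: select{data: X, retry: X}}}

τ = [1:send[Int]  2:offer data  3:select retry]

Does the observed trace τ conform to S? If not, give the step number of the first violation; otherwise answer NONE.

[1] send[Int]  ✓  residual = offer{stop: send[Bool].send[Bool].μX.…, more: send[Bool].offer{ack: μX.…, more: μX.…, ok: μX.…}, data: select{retry: send[Int].μX.…, done: select{data: μX.…, retry: μX.…}}}
[2] offer data  ✓  residual = select{retry: send[Int].μX.…, done: select{data: μX.…, retry: μX.…}}
[3] select retry  ✓  residual = send[Int].μX.…
all 3 steps conform

NONE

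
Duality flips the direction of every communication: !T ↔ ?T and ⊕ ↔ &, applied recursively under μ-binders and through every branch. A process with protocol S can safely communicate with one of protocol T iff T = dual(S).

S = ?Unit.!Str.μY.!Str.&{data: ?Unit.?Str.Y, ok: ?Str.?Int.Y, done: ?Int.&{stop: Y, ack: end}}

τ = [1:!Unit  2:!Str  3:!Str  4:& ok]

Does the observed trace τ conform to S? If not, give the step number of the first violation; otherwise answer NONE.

1

@1 got !Unit, protocol expects ?Unit  ✗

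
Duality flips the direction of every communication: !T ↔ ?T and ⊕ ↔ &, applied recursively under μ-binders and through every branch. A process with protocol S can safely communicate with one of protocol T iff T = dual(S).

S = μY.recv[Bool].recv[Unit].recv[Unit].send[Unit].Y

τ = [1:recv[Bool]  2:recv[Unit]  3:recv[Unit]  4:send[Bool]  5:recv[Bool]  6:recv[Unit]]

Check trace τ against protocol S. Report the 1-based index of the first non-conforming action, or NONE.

4

@1 recv[Bool]  ✓  residual = recv[Unit].recv[Unit].send[Unit].μY.…
@2 recv[Unit]  ✓  residual = recv[Unit].send[Unit].μY.…
@3 recv[Unit]  ✓  residual = send[Unit].μY.…
@4 got send[Bool], protocol expects send[Unit]  ✗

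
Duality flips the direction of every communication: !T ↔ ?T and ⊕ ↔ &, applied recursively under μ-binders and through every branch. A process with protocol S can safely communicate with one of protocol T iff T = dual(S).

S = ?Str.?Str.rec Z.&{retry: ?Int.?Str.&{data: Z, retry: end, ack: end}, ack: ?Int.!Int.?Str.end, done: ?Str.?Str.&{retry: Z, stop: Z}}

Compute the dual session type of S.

?Str = !Str
  ?Str = !Str
    rec Z = rec Z  (binder kept)
      &{retry,ack,done} = +{retry,ack,done}  (&→⊕)
        • retry:
          ?Int = !Int
            ?Str = !Str
              &{data,retry,ack} = +{data,retry,ack}  (&→⊕)
                • data:
                  dual(Z) = Z
                • retry:
                  dual(end) = end
                • ack:
                  dual(end) = end
        • ack:
          ?Int = !Int
            !Int = ?Int
              ?Str = !Str
                dual(end) = end
        • done:
          ?Str = !Str
            ?Str = !Str
              &{retry,stop} = +{retry,stop}  (&→⊕)
                • retry:
                  dual(Z) = Z
                • stop:
                  dual(Z) = Z

!Str.!Str.rec Z.+{retry: !Int.!Str.+{data: Z, retry: end, ack: end}, ack: !Int.?Int.!Str.end, done: !Str.!Str.+{retry: Z, stop: Z}}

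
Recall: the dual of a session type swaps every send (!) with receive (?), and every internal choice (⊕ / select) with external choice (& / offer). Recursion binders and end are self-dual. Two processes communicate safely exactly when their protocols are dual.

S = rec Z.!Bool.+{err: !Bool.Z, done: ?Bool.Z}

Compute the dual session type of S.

rec Z ↦ rec Z  (binder kept)
  !Bool ↦ ?Bool
    +{err,done} ↦ &{err,done}  (internal→external)
      [err]
        !Bool ↦ ?Bool
          Z ↦ Z
      [done]
        ?Bool ↦ !Bool
          Z ↦ Z

rec Z.?Bool.&{err: ?Bool.Z, done: !Bool.Z}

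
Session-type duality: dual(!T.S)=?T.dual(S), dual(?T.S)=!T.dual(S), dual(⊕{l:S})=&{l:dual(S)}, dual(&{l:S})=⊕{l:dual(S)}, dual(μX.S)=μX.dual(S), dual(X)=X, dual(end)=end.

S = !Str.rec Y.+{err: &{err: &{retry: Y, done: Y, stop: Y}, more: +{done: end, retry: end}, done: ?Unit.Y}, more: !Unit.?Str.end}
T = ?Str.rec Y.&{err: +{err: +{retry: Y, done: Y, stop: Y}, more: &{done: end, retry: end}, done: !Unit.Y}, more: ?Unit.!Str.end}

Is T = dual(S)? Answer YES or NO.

YES

!Str | ?Str  ✓
  rec Y | rec Y  ✓ (rec unchanged)
    +{err,more} | &{err,more}  ✓ labels match
      [err]
        &{err,more,done} | +{err,more,done}  ✓ labels match
          [err]
            &{retry,done,stop} | +{retry,done,stop}  ✓ labels match
              [retry]
                Y | Y  ✓
              [done]
                Y | Y  ✓
              [stop]
                Y | Y  ✓
          [more]
            +{done,retry} | &{done,retry}  ✓ labels match
              [done]
                end | end  ✓
              [retry]
                end | end  ✓
          [done]
            ?Unit | !Unit  ✓
              Y | Y  ✓
      [more]
        !Unit | ?Unit  ✓
          ?Str | !Str  ✓
            end | end  ✓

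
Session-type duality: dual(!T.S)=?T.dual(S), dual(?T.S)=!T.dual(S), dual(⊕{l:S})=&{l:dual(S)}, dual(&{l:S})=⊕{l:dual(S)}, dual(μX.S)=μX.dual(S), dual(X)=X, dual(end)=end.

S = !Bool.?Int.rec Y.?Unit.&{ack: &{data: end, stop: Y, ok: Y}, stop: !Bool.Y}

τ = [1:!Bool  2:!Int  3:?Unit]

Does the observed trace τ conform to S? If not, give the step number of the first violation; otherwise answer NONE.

[1] !Bool  ✓  now at ?Int.rec Y.…
[2] got !Int, protocol expects ?Int  ✗

2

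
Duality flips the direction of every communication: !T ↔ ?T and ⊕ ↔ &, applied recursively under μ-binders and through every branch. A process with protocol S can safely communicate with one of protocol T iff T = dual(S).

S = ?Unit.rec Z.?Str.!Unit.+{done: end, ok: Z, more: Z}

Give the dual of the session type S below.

!Unit.rec Z.!Str.?Unit.&{done: end, ok: Z, more: Z}

?Unit = !Unit
  rec Z = rec Z  (rec unchanged)
    ?Str = !Str
      !Unit = ?Unit
        +{done,ok,more} = &{done,ok,more}  (⊕→&)
          • done:
            dual(end) = end
          • ok:
            dual(Z) = Z
          • more:
            dual(Z) = Z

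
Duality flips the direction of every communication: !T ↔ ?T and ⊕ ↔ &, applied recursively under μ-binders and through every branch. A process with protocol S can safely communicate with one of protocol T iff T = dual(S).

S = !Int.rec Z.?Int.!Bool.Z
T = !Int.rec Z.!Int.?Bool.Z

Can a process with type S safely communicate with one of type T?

NO

!Int vs !Int  ✗ same direction on both sides — not dual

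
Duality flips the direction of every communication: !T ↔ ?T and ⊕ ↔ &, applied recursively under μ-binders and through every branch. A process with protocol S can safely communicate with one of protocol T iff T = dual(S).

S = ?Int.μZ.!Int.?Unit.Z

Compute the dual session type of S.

?Int = !Int
  μZ = μZ  (μ self-dual)
    !Int = ?Int
      ?Unit = !Unit
        dual(Z) = Z

!Int.μZ.?Int.!Unit.Z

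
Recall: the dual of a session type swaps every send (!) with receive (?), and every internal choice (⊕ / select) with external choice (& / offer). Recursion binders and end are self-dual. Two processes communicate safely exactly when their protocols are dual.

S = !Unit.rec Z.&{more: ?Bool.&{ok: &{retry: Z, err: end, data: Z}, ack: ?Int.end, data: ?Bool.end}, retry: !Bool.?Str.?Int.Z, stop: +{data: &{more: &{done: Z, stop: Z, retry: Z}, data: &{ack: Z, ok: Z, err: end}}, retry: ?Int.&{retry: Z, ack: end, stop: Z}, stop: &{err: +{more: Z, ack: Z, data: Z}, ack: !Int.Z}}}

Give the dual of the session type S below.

?Unit.rec Z.+{more: !Bool.+{ok: +{retry: Z, err: end, data: Z}, ack: !Int.end, data: !Bool.end}, retry: ?Bool.!Str.!Int.Z, stop: &{data: +{more: +{done: Z, stop: Z, retry: Z}, data: +{ack: Z, ok: Z, err: end}}, retry: !Int.+{retry: Z, ack: end, stop: Z}, stop: +{err: &{more: Z, ack: Z, data: Z}, ack: ?Int.Z}}}

!Unit = ?Unit
  rec Z = rec Z  (rec unchanged)
    &{more,retry,stop} = +{more,retry,stop}  (external→internal)
      • more:
        ?Bool = !Bool
          &{ok,ack,data} = +{ok,ack,data}  (external→internal)
            • ok:
              &{retry,err,data} = +{retry,err,data}  (external→internal)
                • retry:
                  dual(Z) = Z
                • err:
                  dual(end) = end
                • data:
                  dual(Z) = Z
            • ack:
              ?Int = !Int
                dual(end) = end
            • data:
              ?Bool = !Bool
                dual(end) = end
      • retry:
        !Bool = ?Bool
          ?Str = !Str
            ?Int = !Int
              dual(Z) = Z
      • stop:
        +{data,retry,stop} = &{data,retry,stop}  (select→offer)
          • data:
            &{more,data} = +{more,data}  (external→internal)
              • more:
                &{done,stop,retry} = +{done,stop,retry}  (external→internal)
                  • done:
                    dual(Z) = Z
                  • stop:
                    dual(Z) = Z
                  • retry:
                    dual(Z) = Z
              • data:
                &{ack,ok,err} = +{ack,ok,err}  (external→internal)
                  • ack:
                    dual(Z) = Z
                  • ok:
                    dual(Z) = Z
                  • err:
                    dual(end) = end
          • retry:
            ?Int = !Int
              &{retry,ack,stop} = +{retry,ack,stop}  (external→internal)
                • retry:
                  dual(Z) = Z
                • ack:
                  dual(end) = end
                • stop:
                  dual(Z) = Z
          • stop:
            &{err,ack} = +{err,ack}  (external→internal)
              • err:
                +{more,ack,data} = &{more,ack,data}  (select→offer)
                  • more:
                    dual(Z) = Z
                  • ack:
                    dual(Z) = Z
                  • data:
                    dual(Z) = Z
              • ack:
                !Int = ?Int
                  dual(Z) = Z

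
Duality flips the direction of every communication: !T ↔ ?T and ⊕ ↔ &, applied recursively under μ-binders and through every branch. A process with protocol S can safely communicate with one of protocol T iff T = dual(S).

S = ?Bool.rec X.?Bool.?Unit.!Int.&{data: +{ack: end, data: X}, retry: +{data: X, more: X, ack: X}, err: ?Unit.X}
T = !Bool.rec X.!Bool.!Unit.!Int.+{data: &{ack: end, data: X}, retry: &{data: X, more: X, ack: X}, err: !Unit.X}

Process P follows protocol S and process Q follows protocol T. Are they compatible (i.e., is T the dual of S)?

NO

?Bool ‖ !Bool  ok
  rec X ‖ rec X  ok (μ self-dual)
    ?Bool ‖ !Bool  ok
      ?Unit ‖ !Unit  ok
        !Int ‖ !Int  ✗ same direction on both sides — not dual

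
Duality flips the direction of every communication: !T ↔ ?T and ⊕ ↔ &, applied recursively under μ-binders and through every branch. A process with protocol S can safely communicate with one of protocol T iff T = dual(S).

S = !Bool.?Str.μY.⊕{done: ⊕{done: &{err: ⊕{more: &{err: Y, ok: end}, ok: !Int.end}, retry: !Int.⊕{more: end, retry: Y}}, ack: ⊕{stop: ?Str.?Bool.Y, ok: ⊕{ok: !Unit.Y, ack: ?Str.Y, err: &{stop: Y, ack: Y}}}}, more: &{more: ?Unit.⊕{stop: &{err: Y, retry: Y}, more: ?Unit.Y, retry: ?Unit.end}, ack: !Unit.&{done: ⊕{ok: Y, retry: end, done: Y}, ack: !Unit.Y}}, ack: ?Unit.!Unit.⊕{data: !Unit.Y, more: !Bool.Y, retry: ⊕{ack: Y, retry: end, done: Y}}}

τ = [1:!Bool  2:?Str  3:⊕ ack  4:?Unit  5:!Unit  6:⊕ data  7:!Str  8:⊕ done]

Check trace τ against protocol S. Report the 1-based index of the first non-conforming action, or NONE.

step 1: !Bool  ✓  state: ?Str.μY.…
step 2: ?Str  ✓  state: μY.…
step 3: ⊕ ack  ✓  state: ?Unit.!Unit.⊕{data: !Unit.μY.…, more: !Bool.μY.…, retry: ⊕{ack: μY.…, retry: end, done: μY.…}}
step 4: ?Unit  ✓  state: !Unit.⊕{data: !Unit.μY.…, more: !Bool.μY.…, retry: ⊕{ack: μY.…, retry: end, done: μY.…}}
step 5: !Unit  ✓  state: ⊕{data: !Unit.μY.…, more: !Bool.μY.…, retry: ⊕{ack: μY.…, retry: end, done: μY.…}}
step 6: ⊕ data  ✓  state: !Unit.μY.…
step 7: got !Str, protocol expects !Unit  ✗

7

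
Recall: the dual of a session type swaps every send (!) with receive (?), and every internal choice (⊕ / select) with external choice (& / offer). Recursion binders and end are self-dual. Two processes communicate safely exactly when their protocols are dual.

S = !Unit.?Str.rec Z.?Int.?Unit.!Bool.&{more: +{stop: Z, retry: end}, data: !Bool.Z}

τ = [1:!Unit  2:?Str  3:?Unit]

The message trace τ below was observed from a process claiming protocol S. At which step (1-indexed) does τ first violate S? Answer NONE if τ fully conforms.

[1] !Unit  ✓  cont: ?Str.rec Z.…
[2] ?Str  ✓  cont: rec Z.…
[3] got ?Unit, protocol expects ?Int  ✗

3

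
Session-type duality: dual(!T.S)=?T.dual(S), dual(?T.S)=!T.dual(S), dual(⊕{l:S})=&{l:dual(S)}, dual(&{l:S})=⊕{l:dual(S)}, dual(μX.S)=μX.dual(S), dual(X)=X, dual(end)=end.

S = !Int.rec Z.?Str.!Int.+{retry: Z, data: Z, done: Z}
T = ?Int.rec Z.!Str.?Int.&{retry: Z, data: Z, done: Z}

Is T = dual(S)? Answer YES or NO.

YES

!Int | ?Int  ok
  rec Z | rec Z  ok (rec unchanged)
    ?Str | !Str  ok
      !Int | ?Int  ok
        +{retry,data,done} | &{retry,data,done}  ok labels match
          [retry]
            Z | Z  ok
          [data]
            Z | Z  ok
          [done]
            Z | Z  ok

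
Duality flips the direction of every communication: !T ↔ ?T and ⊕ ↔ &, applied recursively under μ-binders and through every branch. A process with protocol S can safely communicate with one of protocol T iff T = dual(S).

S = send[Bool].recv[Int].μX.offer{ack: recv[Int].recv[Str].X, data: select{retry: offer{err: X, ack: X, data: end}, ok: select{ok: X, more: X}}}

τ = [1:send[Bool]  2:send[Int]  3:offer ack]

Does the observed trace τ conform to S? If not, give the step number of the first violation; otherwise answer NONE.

[1] send[Bool]  match  cont: recv[Int].μX.…
[2] got send[Int], protocol expects recv[Int]  ✗

2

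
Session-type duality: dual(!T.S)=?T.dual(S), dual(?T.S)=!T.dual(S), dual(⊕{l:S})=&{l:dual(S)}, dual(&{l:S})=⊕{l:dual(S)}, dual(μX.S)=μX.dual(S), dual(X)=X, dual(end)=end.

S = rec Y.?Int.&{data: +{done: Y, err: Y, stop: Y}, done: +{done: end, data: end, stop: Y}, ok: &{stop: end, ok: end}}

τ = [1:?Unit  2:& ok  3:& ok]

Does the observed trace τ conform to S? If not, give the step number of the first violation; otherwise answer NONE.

1

@1 got ?Unit, protocol expects ?Int  ✗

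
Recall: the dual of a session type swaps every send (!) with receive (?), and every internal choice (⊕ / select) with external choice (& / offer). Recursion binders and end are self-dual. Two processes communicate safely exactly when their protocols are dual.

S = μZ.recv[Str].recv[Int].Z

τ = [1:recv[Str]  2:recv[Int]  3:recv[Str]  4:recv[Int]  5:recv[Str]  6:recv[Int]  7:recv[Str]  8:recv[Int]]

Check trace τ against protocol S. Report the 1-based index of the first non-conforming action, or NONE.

step 1: recv[Str]  match  now at recv[Int].μZ.…
step 2: recv[Int]  match  now at μZ.…
step 3: recv[Str]  match  now at recv[Int].μZ.…
step 4: recv[Int]  match  now at μZ.…
step 5: recv[Str]  match  now at recv[Int].μZ.…
step 6: recv[Int]  match  now at μZ.…
step 7: recv[Str]  match  now at recv[Int].μZ.…
step 8: recv[Int]  match  now at μZ.…
all 8 steps conform

NONE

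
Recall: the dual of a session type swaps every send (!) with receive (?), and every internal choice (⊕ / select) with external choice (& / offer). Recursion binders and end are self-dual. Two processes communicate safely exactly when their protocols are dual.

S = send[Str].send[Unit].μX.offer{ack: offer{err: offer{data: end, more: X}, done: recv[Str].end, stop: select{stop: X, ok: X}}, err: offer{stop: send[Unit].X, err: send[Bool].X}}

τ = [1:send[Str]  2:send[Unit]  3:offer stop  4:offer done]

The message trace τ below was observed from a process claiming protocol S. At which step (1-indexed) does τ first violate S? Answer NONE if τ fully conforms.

@1 send[Str]  match  cont: send[Unit].μX.…
@2 send[Unit]  match  cont: μX.…
@3 got offer stop, protocol expects offer ack or offer err  ✗

3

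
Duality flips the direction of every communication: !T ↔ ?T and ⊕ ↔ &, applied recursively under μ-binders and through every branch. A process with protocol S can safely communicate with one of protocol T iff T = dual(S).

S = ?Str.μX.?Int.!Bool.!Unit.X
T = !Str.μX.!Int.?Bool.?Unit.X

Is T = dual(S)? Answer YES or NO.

?Str ‖ !Str  match
  μX ‖ μX  match (binder kept)
    ?Int ‖ !Int  match
      !Bool ‖ ?Bool  match
        !Unit ‖ ?Unit  match
          X ‖ X  match

YES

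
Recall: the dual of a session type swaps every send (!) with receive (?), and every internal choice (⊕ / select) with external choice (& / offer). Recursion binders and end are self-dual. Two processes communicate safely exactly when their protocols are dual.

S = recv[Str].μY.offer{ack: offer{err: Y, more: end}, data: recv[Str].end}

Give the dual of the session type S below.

recv[Str] → send[Str]
  μY → μY  (rec unchanged)
    offer{ack,data} → select{ack,data}  (&→⊕)
      [ack]
        offer{err,more} → select{err,more}  (&→⊕)
          [err]
            Y self-dual
          [more]
            end self-dual
      [data]
        recv[Str] → send[Str]
          end self-dual

send[Str].μY.select{ack: select{err: Y, more: end}, data: send[Str].end}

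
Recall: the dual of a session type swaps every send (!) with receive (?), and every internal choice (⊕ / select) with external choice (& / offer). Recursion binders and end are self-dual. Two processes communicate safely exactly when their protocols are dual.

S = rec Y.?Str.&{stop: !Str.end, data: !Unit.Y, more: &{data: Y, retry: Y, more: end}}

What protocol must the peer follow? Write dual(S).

rec Y.!Str.+{stop: ?Str.end, data: ?Unit.Y, more: +{data: Y, retry: Y, more: end}}

rec Y = rec Y  (rec unchanged)
  ?Str = !Str
    &{stop,data,more} = +{stop,data,more}  (offer→select)
      case stop:
        !Str = ?Str
          dual(end) = end
      case data:
        !Unit = ?Unit
          dual(Y) = Y
      case more:
        &{data,retry,more} = +{data,retry,more}  (offer→select)
          case data:
            dual(Y) = Y
          case retry:
            dual(Y) = Y
          case more:
            dual(end) = end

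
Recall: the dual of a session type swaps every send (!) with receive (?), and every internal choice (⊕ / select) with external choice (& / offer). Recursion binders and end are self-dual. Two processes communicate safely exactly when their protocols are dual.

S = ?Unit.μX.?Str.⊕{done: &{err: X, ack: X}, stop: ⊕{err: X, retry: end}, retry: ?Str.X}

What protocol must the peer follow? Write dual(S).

!Unit.μX.!Str.&{done: ⊕{err: X, ack: X}, stop: &{err: X, retry: end}, retry: !Str.X}

?Unit ↦ !Unit
  μX ↦ μX  (rec unchanged)
    ?Str ↦ !Str
      ⊕{done,stop,retry} ↦ &{done,stop,retry}  (internal→external)
        • done:
          &{err,ack} ↦ ⊕{err,ack}  (&→⊕)
            • err:
              X self-dual
            • ack:
              X self-dual
        • stop:
          ⊕{err,retry} ↦ &{err,retry}  (internal→external)
            • err:
              X self-dual
            • retry:
              end self-dual
        • retry:
          ?Str ↦ !Str
            X self-dual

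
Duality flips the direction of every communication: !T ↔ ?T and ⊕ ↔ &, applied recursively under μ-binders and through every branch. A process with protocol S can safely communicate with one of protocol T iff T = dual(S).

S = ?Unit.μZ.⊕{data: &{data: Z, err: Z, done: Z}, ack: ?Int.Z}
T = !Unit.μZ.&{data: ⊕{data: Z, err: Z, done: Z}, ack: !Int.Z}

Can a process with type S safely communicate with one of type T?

?Unit ‖ !Unit  ok
  μZ ‖ μZ  ok (binder kept)
    ⊕{data,ack} ‖ &{data,ack}  ok labels match
      [data]
        &{data,err,done} ‖ ⊕{data,err,done}  ok labels match
          [data]
            Z ‖ Z  ok
          [err]
            Z ‖ Z  ok
          [done]
            Z ‖ Z  ok
      [ack]
        ?Int ‖ !Int  ok
          Z ‖ Z  ok

YES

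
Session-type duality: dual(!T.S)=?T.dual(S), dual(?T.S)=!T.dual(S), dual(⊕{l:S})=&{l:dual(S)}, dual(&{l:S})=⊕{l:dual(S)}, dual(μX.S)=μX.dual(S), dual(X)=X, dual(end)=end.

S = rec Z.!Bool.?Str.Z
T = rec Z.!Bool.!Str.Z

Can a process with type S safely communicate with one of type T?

rec Z vs rec Z  ok (μ self-dual)
  !Bool vs !Bool  ✗ same direction on both sides — not dual

NO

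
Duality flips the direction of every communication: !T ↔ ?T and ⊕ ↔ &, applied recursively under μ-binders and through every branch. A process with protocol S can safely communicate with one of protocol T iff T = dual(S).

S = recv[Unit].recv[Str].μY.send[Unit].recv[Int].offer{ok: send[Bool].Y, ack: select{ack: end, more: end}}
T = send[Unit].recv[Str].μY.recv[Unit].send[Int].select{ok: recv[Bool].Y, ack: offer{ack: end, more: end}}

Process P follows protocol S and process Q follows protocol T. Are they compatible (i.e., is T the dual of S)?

NO

recv[Unit] vs send[Unit]  ✓
  recv[Str] vs recv[Str]  ✗ same direction on both sides — not dual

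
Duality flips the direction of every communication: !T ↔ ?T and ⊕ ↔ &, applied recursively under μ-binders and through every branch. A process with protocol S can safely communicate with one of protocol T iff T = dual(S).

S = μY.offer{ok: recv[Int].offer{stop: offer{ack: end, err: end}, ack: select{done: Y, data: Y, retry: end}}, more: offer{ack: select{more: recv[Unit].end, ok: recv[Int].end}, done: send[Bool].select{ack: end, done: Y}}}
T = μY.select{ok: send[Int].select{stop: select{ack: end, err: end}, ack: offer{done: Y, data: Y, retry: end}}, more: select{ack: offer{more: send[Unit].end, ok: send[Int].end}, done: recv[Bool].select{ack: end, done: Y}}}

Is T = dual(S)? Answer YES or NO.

μY vs μY  ok (rec unchanged)
  offer{ok,more} vs select{ok,more}  ok labels match
    • ok:
      recv[Int] vs send[Int]  ok
        offer{stop,ack} vs select{stop,ack}  ok labels match
          • stop:
            offer{ack,err} vs select{ack,err}  ok labels match
              • ack:
                end vs end  ok
              • err:
                end vs end  ok
          • ack:
            select{done,data,retry} vs offer{done,data,retry}  ok labels match
              • done:
                Y vs Y  ok
              • data:
                Y vs Y  ok
              • retry:
                end vs end  ok
    • more:
      offer{ack,done} vs select{ack,done}  ok labels match
        • ack:
          select{more,ok} vs offer{more,ok}  ok labels match
            • more:
              recv[Unit] vs send[Unit]  ok
                end vs end  ok
            • ok:
              recv[Int] vs send[Int]  ok
                end vs end  ok
        • done:
          send[Bool] vs recv[Bool]  ok
            select{ack,done} vs select{ack,done}  ✗ choice polarity not flipped — not dual

NO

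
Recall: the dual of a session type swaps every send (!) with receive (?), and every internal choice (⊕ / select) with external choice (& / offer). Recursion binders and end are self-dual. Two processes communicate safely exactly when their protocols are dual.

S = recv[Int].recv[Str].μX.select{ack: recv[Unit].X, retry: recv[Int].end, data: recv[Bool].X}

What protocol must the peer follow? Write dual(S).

send[Int].send[Str].μX.offer{ack: send[Unit].X, retry: send[Int].end, data: send[Bool].X}

recv[Int] ↦ send[Int]
  recv[Str] ↦ send[Str]
    μX ↦ μX  (μ self-dual)
      select{ack,retry,data} ↦ offer{ack,retry,data}  (internal→external)
        • ack:
          recv[Unit] ↦ send[Unit]
            X ↦ X
        • retry:
          recv[Int] ↦ send[Int]
            end ↦ end
        • data:
          recv[Bool] ↦ send[Bool]
            X ↦ X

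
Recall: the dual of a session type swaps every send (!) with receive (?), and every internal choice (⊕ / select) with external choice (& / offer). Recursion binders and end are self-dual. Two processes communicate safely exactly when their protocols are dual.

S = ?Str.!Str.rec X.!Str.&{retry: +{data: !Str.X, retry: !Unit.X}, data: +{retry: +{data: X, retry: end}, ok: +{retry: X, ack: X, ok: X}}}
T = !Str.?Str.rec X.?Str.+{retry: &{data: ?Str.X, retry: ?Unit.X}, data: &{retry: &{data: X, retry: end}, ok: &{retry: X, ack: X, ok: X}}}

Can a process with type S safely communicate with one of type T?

YES

?Str | !Str  match
  !Str | ?Str  match
    rec X | rec X  match (binder kept)
      !Str | ?Str  match
        &{retry,data} | +{retry,data}  match label sets agree
          [retry]
            +{data,retry} | &{data,retry}  match label sets agree
              [data]
                !Str | ?Str  match
                  X | X  match
              [retry]
                !Unit | ?Unit  match
                  X | X  match
          [data]
            +{retry,ok} | &{retry,ok}  match label sets agree
              [retry]
                +{data,retry} | &{data,retry}  match label sets agree
                  [data]
                    X | X  match
                  [retry]
                    end | end  match
              [ok]
                +{retry,ack,ok} | &{retry,ack,ok}  match label sets agree
                  [retry]
                    X | X  match
                  [ack]
                    X | X  match
                  [ok]
                    X | X  match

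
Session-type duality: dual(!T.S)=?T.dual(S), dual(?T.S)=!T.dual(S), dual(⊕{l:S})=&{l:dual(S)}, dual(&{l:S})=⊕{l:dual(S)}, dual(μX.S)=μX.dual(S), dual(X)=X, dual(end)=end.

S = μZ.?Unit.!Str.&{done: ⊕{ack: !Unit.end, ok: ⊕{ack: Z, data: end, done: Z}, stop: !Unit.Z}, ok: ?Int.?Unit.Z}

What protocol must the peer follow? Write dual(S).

μZ.!Unit.?Str.⊕{done: &{ack: ?Unit.end, ok: &{ack: Z, data: end, done: Z}, stop: ?Unit.Z}, ok: !Int.!Unit.Z}

μZ → μZ  (binder kept)
  ?Unit → !Unit
    !Str → ?Str
      &{done,ok} → ⊕{done,ok}  (external→internal)
        • done:
          ⊕{ack,ok,stop} → &{ack,ok,stop}  (internal→external)
            • ack:
              !Unit → ?Unit
                end self-dual
            • ok:
              ⊕{ack,data,done} → &{ack,data,done}  (internal→external)
                • ack:
                  Z self-dual
                • data:
                  end self-dual
                • done:
                  Z self-dual
            • stop:
              !Unit → ?Unit
                Z self-dual
        • ok:
          ?Int → !Int
            ?Unit → !Unit
              Z self-dual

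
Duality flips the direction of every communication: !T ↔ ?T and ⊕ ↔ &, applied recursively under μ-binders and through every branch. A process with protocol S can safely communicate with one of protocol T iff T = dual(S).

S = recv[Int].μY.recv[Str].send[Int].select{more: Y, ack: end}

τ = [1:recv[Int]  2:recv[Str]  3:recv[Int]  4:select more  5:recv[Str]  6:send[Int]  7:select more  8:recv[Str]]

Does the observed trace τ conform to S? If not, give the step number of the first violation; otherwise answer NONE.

3

@1 recv[Int]  match  state: μY.…
@2 recv[Str]  match  state: send[Int].select{more: μY.…, ack: end}
@3 got recv[Int], protocol expects send[Int]  ✗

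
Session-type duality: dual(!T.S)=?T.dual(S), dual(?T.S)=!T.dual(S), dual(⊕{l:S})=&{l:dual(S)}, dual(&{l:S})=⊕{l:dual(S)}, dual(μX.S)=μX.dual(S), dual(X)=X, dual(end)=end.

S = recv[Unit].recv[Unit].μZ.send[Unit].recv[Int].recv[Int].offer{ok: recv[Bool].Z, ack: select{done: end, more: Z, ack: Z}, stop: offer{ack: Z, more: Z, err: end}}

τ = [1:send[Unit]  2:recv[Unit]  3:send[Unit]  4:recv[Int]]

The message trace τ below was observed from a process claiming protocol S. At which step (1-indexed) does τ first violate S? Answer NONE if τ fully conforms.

step 1: got send[Unit], protocol expects recv[Unit]  ✗

1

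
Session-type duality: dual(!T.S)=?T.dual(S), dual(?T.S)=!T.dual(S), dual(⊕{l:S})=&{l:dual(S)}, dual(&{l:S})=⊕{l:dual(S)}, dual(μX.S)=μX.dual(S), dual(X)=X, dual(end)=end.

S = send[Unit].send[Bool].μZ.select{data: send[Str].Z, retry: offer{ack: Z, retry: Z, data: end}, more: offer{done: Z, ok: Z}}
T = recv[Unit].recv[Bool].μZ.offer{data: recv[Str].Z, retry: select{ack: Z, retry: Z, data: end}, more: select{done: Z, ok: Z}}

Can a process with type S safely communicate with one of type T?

YES

send[Unit] vs recv[Unit]  ✓
  send[Bool] vs recv[Bool]  ✓
    μZ vs μZ  ✓ (μ self-dual)
      select{data,retry,more} vs offer{data,retry,more}  ✓ label sets agree
        [data]
          send[Str] vs recv[Str]  ✓
            Z vs Z  ✓
        [retry]
          offer{ack,retry,data} vs select{ack,retry,data}  ✓ label sets agree
            [ack]
              Z vs Z  ✓
            [retry]
              Z vs Z  ✓
            [data]
              end vs end  ✓
        [more]
          offer{done,ok} vs select{done,ok}  ✓ label sets agree
            [done]
              Z vs Z  ✓
            [ok]
              Z vs Z  ✓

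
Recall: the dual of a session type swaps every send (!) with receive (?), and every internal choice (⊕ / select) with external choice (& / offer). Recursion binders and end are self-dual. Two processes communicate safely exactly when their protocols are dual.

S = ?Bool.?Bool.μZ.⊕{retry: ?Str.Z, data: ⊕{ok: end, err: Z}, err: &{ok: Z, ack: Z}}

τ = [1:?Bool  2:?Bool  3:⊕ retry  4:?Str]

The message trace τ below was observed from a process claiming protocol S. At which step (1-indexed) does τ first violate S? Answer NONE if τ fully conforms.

step 1: ?Bool  ok  now at ?Bool.μZ.…
step 2: ?Bool  ok  now at μZ.…
step 3: ⊕ retry  ok  now at ?Str.μZ.…
step 4: ?Str  ok  now at μZ.…
trace exhausted — no violation

NONE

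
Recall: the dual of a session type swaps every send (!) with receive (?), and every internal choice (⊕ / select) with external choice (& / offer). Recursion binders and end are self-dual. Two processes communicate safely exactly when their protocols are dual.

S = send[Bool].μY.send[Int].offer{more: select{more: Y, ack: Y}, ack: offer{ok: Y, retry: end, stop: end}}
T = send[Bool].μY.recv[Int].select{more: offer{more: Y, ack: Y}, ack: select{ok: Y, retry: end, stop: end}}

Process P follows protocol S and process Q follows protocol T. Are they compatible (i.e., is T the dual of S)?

NO

send[Bool] vs send[Bool]  ✗ same direction on both sides — not dual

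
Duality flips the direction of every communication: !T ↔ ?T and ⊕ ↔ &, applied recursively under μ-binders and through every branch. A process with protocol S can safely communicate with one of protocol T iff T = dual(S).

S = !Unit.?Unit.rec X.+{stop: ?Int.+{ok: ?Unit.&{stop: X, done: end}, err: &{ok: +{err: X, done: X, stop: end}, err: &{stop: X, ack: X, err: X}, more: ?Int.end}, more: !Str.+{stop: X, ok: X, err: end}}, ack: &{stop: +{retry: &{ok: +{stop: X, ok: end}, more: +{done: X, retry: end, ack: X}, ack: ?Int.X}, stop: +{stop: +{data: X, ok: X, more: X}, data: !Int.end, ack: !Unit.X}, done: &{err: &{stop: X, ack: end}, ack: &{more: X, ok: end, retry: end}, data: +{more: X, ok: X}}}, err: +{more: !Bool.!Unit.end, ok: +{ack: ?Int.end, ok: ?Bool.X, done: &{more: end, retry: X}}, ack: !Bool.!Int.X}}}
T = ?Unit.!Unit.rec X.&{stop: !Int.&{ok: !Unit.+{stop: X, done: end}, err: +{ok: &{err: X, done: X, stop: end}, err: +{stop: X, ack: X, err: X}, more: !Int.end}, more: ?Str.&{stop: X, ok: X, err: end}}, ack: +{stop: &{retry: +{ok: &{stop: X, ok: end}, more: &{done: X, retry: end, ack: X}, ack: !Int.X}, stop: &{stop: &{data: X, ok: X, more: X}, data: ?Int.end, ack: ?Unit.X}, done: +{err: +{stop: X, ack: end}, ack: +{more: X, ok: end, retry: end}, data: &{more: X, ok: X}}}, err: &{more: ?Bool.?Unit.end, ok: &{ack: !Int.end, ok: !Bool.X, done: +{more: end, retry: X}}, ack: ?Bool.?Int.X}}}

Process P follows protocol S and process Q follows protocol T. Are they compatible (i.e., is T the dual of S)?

YES

!Unit | ?Unit  ok
  ?Unit | !Unit  ok
    rec X | rec X  ok (binder kept)
      +{stop,ack} | &{stop,ack}  ok label sets agree
        • stop:
          ?Int | !Int  ok
            +{ok,err,more} | &{ok,err,more}  ok label sets agree
              • ok:
                ?Unit | !Unit  ok
                  &{stop,done} | +{stop,done}  ok label sets agree
                    • stop:
                      X | X  ok
                    • done:
                      end | end  ok
              • err:
                &{ok,err,more} | +{ok,err,more}  ok label sets agree
                  • ok:
                    +{err,done,stop} | &{err,done,stop}  ok label sets agree
                      • err:
                        X | X  ok
                      • done:
                        X | X  ok
                      • stop:
                        end | end  ok
                  • err:
                    &{stop,ack,err} | +{stop,ack,err}  ok label sets agree
                      • stop:
                        X | X  ok
                      • ack:
                        X | X  ok
                      • err:
                        X | X  ok
                  • more:
                    ?Int | !Int  ok
                      end | end  ok
              • more:
                !Str | ?Str  ok
                  +{stop,ok,err} | &{stop,ok,err}  ok label sets agree
                    • stop:
                      X | X  ok
                    • ok:
                      X | X  ok
                    • err:
                      end | end  ok
        • ack:
          &{stop,err} | +{stop,err}  ok label sets agree
            • stop:
              +{retry,stop,done} | &{retry,stop,done}  ok label sets agree
                • retry:
                  &{ok,more,ack} | +{ok,more,ack}  ok label sets agree
                    • ok:
                      +{stop,ok} | &{stop,ok}  ok label sets agree
                        • stop:
                          X | X  ok
                        • ok:
                          end | end  ok
                    • more:
                      +{done,retry,ack} | &{done,retry,ack}  ok label sets agree
                        • done:
                          X | X  ok
                        • retry:
                          end | end  ok
                        • ack:
                          X | X  ok
                    • ack:
                      ?Int | !Int  ok
                        X | X  ok
                • stop:
                  +{stop,data,ack} | &{stop,data,ack}  ok label sets agree
                    • stop:
                      +{data,ok,more} | &{data,ok,more}  ok label sets agree
                        • data:
                          X | X  ok
                        • ok:
                          X | X  ok
                        • more:
                          X | X  ok
                    • data:
                      !Int | ?Int  ok
                        end | end  ok
                    • ack:
                      !Unit | ?Unit  ok
                        X | X  ok
                • done:
                  &{err,ack,data} | +{err,ack,data}  ok label sets agree
                    • err:
                      &{stop,ack} | +{stop,ack}  ok label sets agree
                        • stop:
                          X | X  ok
                        • ack:
                          end | end  ok
                    • ack:
                      &{more,ok,retry} | +{more,ok,retry}  ok label sets agree
                        • more:
                          X | X  ok
                        • ok:
                          end | end  ok
                        • retry:
                          end | end  ok
                    • data:
                      +{more,ok} | &{more,ok}  ok label sets agree
                        • more:
                          X | X  ok
                        • ok:
                          X | X  ok
            • err:
              +{more,ok,ack} | &{more,ok,ack}  ok label sets agree
                • more:
                  !Bool | ?Bool  ok
                    !Unit | ?Unit  ok
                      end | end  ok
                • ok:
                  +{ack,ok,done} | &{ack,ok,done}  ok label sets agree
                    • ack:
                      ?Int | !Int  ok
                        end | end  ok
                    • ok:
                      ?Bool | !Bool  ok
                        X | X  ok
                    • done:
                      &{more,retry} | +{more,retry}  ok label sets agree
                        • more:
                          end | end  ok
                        • retry:
                          X | X  ok
                • ack:
                  !Bool | ?Bool  ok
                    !Int | ?Int  ok
                      X | X  ok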